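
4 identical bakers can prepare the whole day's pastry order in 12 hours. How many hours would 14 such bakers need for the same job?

Total work is 4·12 = 48 baker-hours.
With 14 bakers: 48/14 = 24/7 hours.

24/7 hours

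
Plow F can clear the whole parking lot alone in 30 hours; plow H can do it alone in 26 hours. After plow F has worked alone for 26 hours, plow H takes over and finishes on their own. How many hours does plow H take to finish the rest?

In 26 hours plow F does 26/30 = 13/15 of the job, leaving 2/15.
Plow H works at 1/26 per hour, so finishing takes 2/15 ÷ 1/26 = 52/15 hours.

52/15 hours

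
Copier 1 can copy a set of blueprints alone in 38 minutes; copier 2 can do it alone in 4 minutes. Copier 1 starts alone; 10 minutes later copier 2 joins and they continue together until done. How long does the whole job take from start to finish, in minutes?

In 10 minutes copier 1 does 10/38 = 5/19 of the job, leaving 14/19.
Copier 1 and copier 2 together work at 21/76 per minute, so finishing takes 14/19 ÷ 21/76 = 8/3 minutes.
Total time = 10 + 8/3 = 38/3 minutes.

38/3 minutes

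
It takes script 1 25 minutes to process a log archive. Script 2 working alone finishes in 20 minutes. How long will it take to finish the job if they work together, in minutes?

With two workers the combined time is the product over the sum: 25·20/(25+20) = 500/45 = 100/9 minutes.

100/9 minutes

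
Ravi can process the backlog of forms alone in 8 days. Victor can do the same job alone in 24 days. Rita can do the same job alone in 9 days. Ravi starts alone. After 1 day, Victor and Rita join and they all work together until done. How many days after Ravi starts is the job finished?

In the first 1 day Ravi alone does 1/8 of the job, leaving 7/8.
Once everyone is working, combined rate: 1/8 + 1/24 + 1/9 = (9 + 3 + 8)/72 = 20/72 = 5/18 per day.
Remaining 7/8 at 5/18 per day takes 63/20 days.
Total from the start = 1 + 63/20 = 83/20 days.

83/20 days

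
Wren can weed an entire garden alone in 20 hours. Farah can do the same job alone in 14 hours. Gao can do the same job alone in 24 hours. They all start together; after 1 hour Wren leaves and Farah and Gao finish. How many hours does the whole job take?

42/5 hours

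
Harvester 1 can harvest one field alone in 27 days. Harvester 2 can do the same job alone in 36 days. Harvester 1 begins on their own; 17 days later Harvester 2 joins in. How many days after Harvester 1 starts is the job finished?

In the first 17 days Harvester 1 alone does 17/27 of the job, leaving 10/27.
Once everyone is working, combined rate: 1/27 + 1/36 = (4 + 3)/108 = 7/108 per day.
Remaining 10/27 at 7/108 per day takes 40/7 days.
Total from the start = 17 + 40/7 = 159/7 days.

159/7 days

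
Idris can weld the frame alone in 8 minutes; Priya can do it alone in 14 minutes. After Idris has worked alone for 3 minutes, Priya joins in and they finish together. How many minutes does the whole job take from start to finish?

In 3 minutes Idris does 3/8 of the job, leaving 5/8.
Idris and Priya together work at 11/56 per minute, so finishing takes 5/8 ÷ 11/56 = 35/11 minutes.
Total time = 3 + 35/11 = 68/11 minutes.

68/11 minutes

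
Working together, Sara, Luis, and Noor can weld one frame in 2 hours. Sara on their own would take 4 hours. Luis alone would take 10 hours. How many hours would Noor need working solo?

20/3 hours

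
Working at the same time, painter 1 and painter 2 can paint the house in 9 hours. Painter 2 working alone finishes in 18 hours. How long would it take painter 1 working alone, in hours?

18 hours

Combined rate is 1/9 per hour.
Known contribution: 1/18 per hour.
So painter 1's rate is 1/9 − 1/18 = 1/18, meaning 18 hours alone.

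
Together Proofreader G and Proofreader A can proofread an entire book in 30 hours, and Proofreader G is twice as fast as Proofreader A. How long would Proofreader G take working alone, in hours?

Let Proofreader A's rate be r; then Proofreader G's rate is 2r, so together (2 + 1)r = 3r = 1/30.
Thus r = 1/90 per hour.
Proofreader A alone: 90 hours; Proofreader G alone: 45 hours.

45 hours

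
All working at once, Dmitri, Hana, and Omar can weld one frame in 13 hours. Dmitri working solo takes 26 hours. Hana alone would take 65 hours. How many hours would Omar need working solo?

Combined rate is 1/13 per hour.
Known contribution: 1/26 + 1/65 = (5 + 2)/130 = 7/130 per hour.
So Omar's rate is 1/13 − 7/130 = 3/130, meaning 130/3 hours alone.

130/3 hours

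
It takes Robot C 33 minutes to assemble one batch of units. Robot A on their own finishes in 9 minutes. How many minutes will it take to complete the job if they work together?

With two workers the combined time is the product over the sum: 33·9/(33+9) = 297/42 = 99/14 minutes.

99/14 minutes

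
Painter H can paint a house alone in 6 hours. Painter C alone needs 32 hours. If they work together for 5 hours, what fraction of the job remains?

1/96

Combined rate: 1/6 + 1/32 = (16 + 3)/96 = 19/96 per hour.
In 5 hours they complete 5·19/96 = 95/96 of the job.
So 1/96 remains.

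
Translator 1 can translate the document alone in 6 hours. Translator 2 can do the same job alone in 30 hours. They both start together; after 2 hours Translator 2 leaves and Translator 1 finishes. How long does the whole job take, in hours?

28/5 hours

In the first 2 hours the combined rate is 1/5, so 2/5 of the job is done, leaving 3/5.
After Translator 2 leaves the rate is 1/6 per hour; the remaining 3/5 takes 18/5 hours.
Total = 2 + 18/5 = 28/5 hours.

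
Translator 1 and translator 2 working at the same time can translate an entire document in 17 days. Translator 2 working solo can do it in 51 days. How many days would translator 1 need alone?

51/2 days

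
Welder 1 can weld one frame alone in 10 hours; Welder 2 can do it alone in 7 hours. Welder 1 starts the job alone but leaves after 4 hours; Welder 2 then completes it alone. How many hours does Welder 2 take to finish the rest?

21/5 hours

In 4 hours Welder 1 does 4/10 = 2/5 of the job, leaving 3/5.
Welder 2 works at 1/7 per hour, so finishing takes 3/5 ÷ 1/7 = 21/5 hours.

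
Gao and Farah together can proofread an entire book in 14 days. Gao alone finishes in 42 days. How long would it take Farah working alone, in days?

21 days

Combined rate is 1/14 per day.
Known contribution: 1/42 per day.
So Farah's rate is 1/14 − 1/42 = 1/21, meaning 21 days alone.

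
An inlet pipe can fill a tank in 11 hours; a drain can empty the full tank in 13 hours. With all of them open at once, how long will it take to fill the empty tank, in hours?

143/2 hours

Net rate = 1/11 − 1/13 = (13 − 11)/143 = 2/143 per hour.
Filling time = 1 ÷ (2/143) = 143/2 hours.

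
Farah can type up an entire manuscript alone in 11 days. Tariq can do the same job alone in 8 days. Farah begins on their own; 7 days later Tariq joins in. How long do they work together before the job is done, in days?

32/19 days

In the first 7 days Farah alone does 7/11 of the job, leaving 4/11.
Once everyone is working, combined rate: 1/11 + 1/8 = (8 + 11)/88 = 19/88 per day.
Remaining 4/11 at 19/88 per day takes 32/19 days.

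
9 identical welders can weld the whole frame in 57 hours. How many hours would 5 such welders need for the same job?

513/5 hours

Total work is 9·57 = 513 welder-hours.
With 5 welders: 513/5 hours.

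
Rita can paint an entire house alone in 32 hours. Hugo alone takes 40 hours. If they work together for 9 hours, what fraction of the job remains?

Combined rate: 1/32 + 1/40 = (5 + 4)/160 = 9/160 per hour.
In 9 hours they complete 9·9/160 = 81/160 of the job.
So 79/160 remains.

79/160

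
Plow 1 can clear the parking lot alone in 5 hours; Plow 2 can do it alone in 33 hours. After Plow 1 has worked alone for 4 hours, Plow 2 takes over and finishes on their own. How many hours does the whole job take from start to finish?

In 4 hours Plow 1 does 4/5 of the job, leaving 1/5.
Plow 2 works at 1/33 per hour, so finishing takes 1/5 ÷ 1/33 = 33/5 hours.
Total time = 4 + 33/5 = 53/5 hours.

53/5 hours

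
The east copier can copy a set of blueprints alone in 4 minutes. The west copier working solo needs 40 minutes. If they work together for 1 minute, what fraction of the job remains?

Combined rate: 1/4 + 1/40 = (10 + 1)/40 = 11/40 per minute.
In 1 minute they complete 1·11/40 = 11/40 of the job.
So 29/40 remains.

29/40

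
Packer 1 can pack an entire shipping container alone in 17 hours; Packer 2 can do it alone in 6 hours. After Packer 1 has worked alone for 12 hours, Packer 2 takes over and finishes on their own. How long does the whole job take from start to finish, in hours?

234/17 hours

In 12 hours Packer 1 does 12/17 of the job, leaving 5/17.
Packer 2 works at 1/6 per hour, so finishing takes 5/17 ÷ 1/6 = 30/17 hours.
Total time = 12 + 30/17 = 234/17 hours.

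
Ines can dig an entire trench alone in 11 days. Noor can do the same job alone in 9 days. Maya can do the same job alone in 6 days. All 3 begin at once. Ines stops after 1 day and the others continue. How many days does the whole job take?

36/11 days

In the first 1 day the combined rate is 73/198, so 73/198 of the job is done, leaving 125/198.
After Ines leaves the rate is 5/18 per day; the remaining 125/198 takes 25/11 days.
Total = 1 + 25/11 = 36/11 days.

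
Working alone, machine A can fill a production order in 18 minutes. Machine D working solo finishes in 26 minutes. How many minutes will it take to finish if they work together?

Combined rate: 1/18 + 1/26 = (13 + 9)/234 = 22/234 = 11/117 per minute.
Time = 1 ÷ (11/117) = 117/11 minutes.

117/11 minutes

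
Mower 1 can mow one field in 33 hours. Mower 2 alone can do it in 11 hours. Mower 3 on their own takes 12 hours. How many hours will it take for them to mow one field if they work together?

44/9 hours

Combined rate: 1/33 + 1/11 + 1/12 = (4 + 12 + 11)/132 = 27/132 = 9/44 per hour.
Time = 1 ÷ (9/44) = 44/9 hours.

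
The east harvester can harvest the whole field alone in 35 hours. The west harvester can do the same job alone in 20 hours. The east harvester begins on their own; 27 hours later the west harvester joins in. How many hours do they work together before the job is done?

32/11 hours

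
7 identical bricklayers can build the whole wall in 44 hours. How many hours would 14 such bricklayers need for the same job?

22 hours

Total work is 7·44 = 308 bricklayer-hours.
With 14 bricklayers: 308/14 = 22 hours.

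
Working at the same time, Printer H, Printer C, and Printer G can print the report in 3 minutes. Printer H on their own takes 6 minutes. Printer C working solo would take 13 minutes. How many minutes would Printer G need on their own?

78/7 minutes

Combined rate is 1/3 per minute.
Known contribution: 1/6 + 1/13 = (13 + 6)/78 = 19/78 per minute.
So Printer G's rate is 1/3 − 19/78 = 7/78, meaning 78/7 minutes alone.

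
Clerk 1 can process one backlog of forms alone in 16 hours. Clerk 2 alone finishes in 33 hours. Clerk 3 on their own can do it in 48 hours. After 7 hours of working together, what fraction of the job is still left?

9/44

Combined rate: 1/16 + 1/33 + 1/48 = (33 + 16 + 11)/528 = 60/528 = 5/44 per hour.
In 7 hours they complete 7·5/44 = 35/44 of the job.
So 9/44 remains.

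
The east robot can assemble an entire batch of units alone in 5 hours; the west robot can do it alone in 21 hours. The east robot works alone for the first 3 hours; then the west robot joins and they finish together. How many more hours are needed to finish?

In 3 hours the east robot does 3/5 of the job, leaving 2/5.
The east robot and the west robot together work at 26/105 per hour, so finishing takes 2/5 ÷ 26/105 = 21/13 hours.

21/13 hours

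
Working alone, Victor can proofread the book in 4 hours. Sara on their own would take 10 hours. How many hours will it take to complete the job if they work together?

Combined rate: 1/4 + 1/10 = (5 + 2)/20 = 7/20 per hour.
Time = 1 ÷ (7/20) = 20/7 hours.

20/7 hours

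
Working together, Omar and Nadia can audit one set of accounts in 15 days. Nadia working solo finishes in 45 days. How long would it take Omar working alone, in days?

Combined rate is 1/15 per day.
Known contribution: 1/45 per day.
So Omar's rate is 1/15 − 1/45 = 2/45, meaning 45/2 days alone.

45/2 days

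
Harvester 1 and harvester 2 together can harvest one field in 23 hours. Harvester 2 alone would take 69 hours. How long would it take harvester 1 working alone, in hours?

Combined rate is 1/23 per hour.
Known contribution: 1/69 per hour.
So harvester 1's rate is 1/23 − 1/69 = 2/69, meaning 69/2 hours alone.

69/2 hours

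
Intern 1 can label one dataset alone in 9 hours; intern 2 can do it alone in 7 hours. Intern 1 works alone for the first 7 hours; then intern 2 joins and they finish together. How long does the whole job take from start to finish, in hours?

In 7 hours intern 1 does 7/9 of the job, leaving 2/9.
Intern 1 and intern 2 together work at 16/63 per hour, so finishing takes 2/9 ÷ 16/63 = 7/8 hours.
Total time = 7 + 7/8 = 63/8 hours.

63/8 hours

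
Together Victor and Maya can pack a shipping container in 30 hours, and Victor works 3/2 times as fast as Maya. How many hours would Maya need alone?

75 hours

Let Maya's rate be r; then Victor's rate is (3/2)r, so together (3/2 + 1)r = (5/2)r = 1/30.
Thus r = 1/75 per hour.
Maya alone: 75 hours; Victor alone: 50 hours.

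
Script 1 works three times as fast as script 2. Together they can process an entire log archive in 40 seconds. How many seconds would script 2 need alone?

Let script 2's rate be r; then script 1's rate is 3r, so together (3 + 1)r = 4r = 1/40.
Thus r = 1/160 per second.
Script 2 alone: 160 seconds; script 1 alone: 160/3 seconds.

160 seconds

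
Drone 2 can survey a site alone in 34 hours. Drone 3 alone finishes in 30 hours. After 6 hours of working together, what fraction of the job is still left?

Combined rate: 1/34 + 1/30 = (15 + 17)/510 = 32/510 = 16/255 per hour.
In 6 hours they complete 6·16/255 = 32/85 of the job.
So 53/85 remains.

53/85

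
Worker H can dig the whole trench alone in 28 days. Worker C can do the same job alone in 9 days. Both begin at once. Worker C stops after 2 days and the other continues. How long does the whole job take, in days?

In the first 2 days the combined rate is 37/252, so 37/126 of the job is done, leaving 89/126.
After worker C leaves the rate is 1/28 per day; the remaining 89/126 takes 178/9 days.
Total = 2 + 178/9 = 196/9 days.

196/9 days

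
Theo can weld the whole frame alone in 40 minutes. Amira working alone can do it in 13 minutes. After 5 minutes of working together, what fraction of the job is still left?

Combined rate: 1/40 + 1/13 = (13 + 40)/520 = 53/520 per minute.
In 5 minutes they complete 5·53/520 = 53/104 of the job.
So 51/104 remains.

51/104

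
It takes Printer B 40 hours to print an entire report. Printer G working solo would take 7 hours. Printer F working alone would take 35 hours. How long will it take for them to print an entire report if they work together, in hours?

Combined rate: 1/40 + 1/7 + 1/35 = (7 + 40 + 8)/280 = 55/280 = 11/56 per hour.
Time = 1 ÷ (11/56) = 56/11 hours.

56/11 hours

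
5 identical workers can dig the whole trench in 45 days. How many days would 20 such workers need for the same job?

Total work is 5·45 = 225 worker-days.
With 20 workers: 225/20 = 45/4 days.

45/4 days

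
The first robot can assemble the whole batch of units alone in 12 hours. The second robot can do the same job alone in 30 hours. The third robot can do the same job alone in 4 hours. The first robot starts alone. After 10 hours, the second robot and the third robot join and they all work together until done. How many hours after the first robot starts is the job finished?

115/11 hours

In the first 10 hours the first robot alone does 10/12 = 5/6 of the job, leaving 1/6.
Once everyone is working, combined rate: 1/12 + 1/30 + 1/4 = (5 + 2 + 15)/60 = 22/60 = 11/30 per hour.
Remaining 1/6 at 11/30 per hour takes 5/11 hours.
Total from the start = 10 + 5/11 = 115/11 hours.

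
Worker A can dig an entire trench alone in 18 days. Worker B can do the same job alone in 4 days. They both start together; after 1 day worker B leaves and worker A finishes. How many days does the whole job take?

In the first 1 day the combined rate is 11/36, so 11/36 of the job is done, leaving 25/36.
After worker B leaves the rate is 1/18 per day; the remaining 25/36 takes 25/2 days.
Total = 1 + 25/2 = 27/2 days.

27/2 days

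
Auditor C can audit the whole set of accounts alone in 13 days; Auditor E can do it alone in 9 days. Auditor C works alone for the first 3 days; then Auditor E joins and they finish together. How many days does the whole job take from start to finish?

In 3 days Auditor C does 3/13 of the job, leaving 10/13.
Auditor C and Auditor E together work at 22/117 per day, so finishing takes 10/13 ÷ 22/117 = 45/11 days.
Total time = 3 + 45/11 = 78/11 days.

78/11 days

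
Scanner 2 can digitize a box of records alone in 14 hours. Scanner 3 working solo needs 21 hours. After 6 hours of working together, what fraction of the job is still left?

Combined rate: 1/14 + 1/21 = (3 + 2)/42 = 5/42 per hour.
In 6 hours they complete 6·5/42 = 5/7 of the job.
So 2/7 remains.

2/7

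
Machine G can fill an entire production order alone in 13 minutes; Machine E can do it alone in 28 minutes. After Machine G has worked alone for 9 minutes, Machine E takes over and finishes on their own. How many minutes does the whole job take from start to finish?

229/13 minutes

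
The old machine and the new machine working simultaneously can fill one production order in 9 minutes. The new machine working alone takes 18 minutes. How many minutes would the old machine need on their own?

18 minutes

Combined rate is 1/9 per minute.
Known contribution: 1/18 per minute.
So the old machine's rate is 1/9 − 1/18 = 1/18, meaning 18 minutes alone.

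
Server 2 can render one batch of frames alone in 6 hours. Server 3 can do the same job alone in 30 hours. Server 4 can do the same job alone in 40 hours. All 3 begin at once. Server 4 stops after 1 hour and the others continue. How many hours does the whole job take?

39/8 hours

In the first 1 hour the combined rate is 9/40, so 9/40 of the job is done, leaving 31/40.
After server 4 leaves the rate is 1/5 per hour; the remaining 31/40 takes 31/8 hours.
Total = 1 + 31/8 = 39/8 hours.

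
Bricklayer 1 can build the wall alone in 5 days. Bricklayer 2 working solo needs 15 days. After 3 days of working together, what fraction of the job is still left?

Combined rate: 1/5 + 1/15 = (3 + 1)/15 = 4/15 per day.
In 3 days they complete 3·4/15 = 4/5 of the job.
So 1/5 remains.

1/5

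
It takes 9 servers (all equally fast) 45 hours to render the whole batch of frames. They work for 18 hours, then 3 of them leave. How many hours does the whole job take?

117/2 hours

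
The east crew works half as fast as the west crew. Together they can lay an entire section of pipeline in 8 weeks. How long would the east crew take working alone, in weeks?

Let the west crew's rate be r; then the east crew's rate is (1/2)r, so together (1/2 + 1)r = (3/2)r = 1/8.
Thus r = 1/12 per week.
The west crew alone: 12 weeks; the east crew alone: 24 weeks.

24 weeks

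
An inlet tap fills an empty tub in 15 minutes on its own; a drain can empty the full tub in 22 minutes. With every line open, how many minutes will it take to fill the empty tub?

330/7 minutes

Net rate = 1/15 − 1/22 = (22 − 15)/330 = 7/330 per minute.
Filling time = 1 ÷ (7/330) = 330/7 minutes.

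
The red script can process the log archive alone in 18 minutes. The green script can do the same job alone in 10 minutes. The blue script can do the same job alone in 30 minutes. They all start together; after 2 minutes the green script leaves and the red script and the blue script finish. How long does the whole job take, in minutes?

In the first 2 minutes the combined rate is 17/90, so 17/45 of the job is done, leaving 28/45.
After the green script leaves the rate is 4/45 per minute; the remaining 28/45 takes 7 minutes.
Total = 2 + 7 = 9 minutes.

9 minutes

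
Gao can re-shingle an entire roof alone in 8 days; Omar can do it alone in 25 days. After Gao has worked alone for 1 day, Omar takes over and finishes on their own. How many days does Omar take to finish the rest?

In 1 day Gao does 1/8 of the job, leaving 7/8.
Omar works at 1/25 per day, so finishing takes 7/8 ÷ 1/25 = 175/8 days.

175/8 days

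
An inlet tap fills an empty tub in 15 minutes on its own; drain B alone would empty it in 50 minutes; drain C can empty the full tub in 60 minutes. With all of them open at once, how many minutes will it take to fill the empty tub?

100/3 minutes

Net rate = 1/15 − 1/50 − 1/60 = (20 − 6 − 5)/300 = 9/300 = 3/100 per minute.
Filling time = 1 ÷ (3/100) = 100/3 minutes.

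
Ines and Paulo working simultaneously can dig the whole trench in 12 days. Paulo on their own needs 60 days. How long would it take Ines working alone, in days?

15 days

Combined rate is 1/12 per day.
Known contribution: 1/60 per day.
So Ines's rate is 1/12 − 1/60 = 1/15, meaning 15 days alone.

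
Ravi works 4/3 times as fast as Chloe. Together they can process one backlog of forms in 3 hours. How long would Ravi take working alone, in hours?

21/4 hours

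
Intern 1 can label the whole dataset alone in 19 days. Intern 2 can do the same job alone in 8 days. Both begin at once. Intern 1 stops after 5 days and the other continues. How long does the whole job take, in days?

112/19 days

In the first 5 days the combined rate is 27/152, so 135/152 of the job is done, leaving 17/152.
After Intern 1 leaves the rate is 1/8 per day; the remaining 17/152 takes 17/19 days.
Total = 5 + 17/19 = 112/19 days.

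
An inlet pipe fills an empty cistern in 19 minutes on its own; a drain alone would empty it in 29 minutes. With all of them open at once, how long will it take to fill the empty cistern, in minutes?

Net rate = 1/19 − 1/29 = (29 − 19)/551 = 10/551 per minute.
Filling time = 1 ÷ (10/551) = 551/10 minutes.

551/10 minutes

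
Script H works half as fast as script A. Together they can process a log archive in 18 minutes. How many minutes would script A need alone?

Let script A's rate be r; then script H's rate is (1/2)r, so together (1/2 + 1)r = (3/2)r = 1/18.
Thus r = 1/27 per minute.
Script A alone: 27 minutes; script H alone: 54 minutes.

27 minutes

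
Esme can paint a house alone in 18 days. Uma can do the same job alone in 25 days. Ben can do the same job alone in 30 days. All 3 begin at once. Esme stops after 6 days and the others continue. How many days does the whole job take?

100/11 days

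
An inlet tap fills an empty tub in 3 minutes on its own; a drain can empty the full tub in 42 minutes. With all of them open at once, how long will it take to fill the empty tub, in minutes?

42/13 minutes

Net rate = 1/3 − 1/42 = (14 − 1)/42 = 13/42 per minute.
Filling time = 1 ÷ (13/42) = 42/13 minutes.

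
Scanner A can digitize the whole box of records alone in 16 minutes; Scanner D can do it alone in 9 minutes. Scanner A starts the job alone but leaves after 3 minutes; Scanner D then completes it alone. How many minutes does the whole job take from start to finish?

In 3 minutes Scanner A does 3/16 of the job, leaving 13/16.
Scanner D works at 1/9 per minute, so finishing takes 13/16 ÷ 1/9 = 117/16 minutes.
Total time = 3 + 117/16 = 165/16 minutes.

165/16 minutes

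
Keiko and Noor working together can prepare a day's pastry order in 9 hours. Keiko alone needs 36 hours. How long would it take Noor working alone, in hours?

Combined rate is 1/9 per hour.
Known contribution: 1/36 per hour.
So Noor's rate is 1/9 − 1/36 = 1/12, meaning 12 hours alone.

12 hours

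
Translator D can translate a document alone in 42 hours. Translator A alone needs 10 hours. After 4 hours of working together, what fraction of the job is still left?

53/105

Combined rate: 1/42 + 1/10 = (5 + 21)/210 = 26/210 = 13/105 per hour.
In 4 hours they complete 4·13/105 = 52/105 of the job.
So 53/105 remains.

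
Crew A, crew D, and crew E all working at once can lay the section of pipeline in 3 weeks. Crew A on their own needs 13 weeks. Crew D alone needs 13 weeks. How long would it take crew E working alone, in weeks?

39/7 weeks

Combined rate is 1/3 per week.
Known contribution: 1/13 + 1/13 = (1 + 1)/13 = 2/13 per week.
So crew E's rate is 1/3 − 2/13 = 7/39, meaning 39/7 weeks alone.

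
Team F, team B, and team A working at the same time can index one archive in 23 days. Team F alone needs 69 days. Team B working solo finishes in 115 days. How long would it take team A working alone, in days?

345/7 days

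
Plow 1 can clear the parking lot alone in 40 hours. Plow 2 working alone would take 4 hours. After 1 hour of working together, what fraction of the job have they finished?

11/40

Combined rate: 1/40 + 1/4 = (1 + 10)/40 = 11/40 per hour.
In 1 hour they complete 1·11/40 = 11/40 of the job.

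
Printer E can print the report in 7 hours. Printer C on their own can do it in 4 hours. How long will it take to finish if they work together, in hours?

With two workers the combined time is the product over the sum: 7·4/(7+4) = 28/11 hours.

28/11 hours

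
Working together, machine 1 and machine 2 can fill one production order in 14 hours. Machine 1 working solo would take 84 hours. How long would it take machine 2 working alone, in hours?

84/5 hours

Combined rate is 1/14 per hour.
Known contribution: 1/84 per hour.
So machine 2's rate is 1/14 − 1/84 = 5/84, meaning 84/5 hours alone.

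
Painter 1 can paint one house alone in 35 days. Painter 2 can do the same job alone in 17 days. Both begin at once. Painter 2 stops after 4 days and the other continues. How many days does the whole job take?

455/17 days

In the first 4 days the combined rate is 52/595, so 208/595 of the job is done, leaving 387/595.
After Painter 2 leaves the rate is 1/35 per day; the remaining 387/595 takes 387/17 days.
Total = 4 + 387/17 = 455/17 days.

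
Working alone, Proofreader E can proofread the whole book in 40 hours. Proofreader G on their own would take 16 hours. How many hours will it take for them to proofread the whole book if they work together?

80/7 hours

Combined rate: 1/40 + 1/16 = (2 + 5)/80 = 7/80 per hour.
Time = 1 ÷ (7/80) = 80/7 hours.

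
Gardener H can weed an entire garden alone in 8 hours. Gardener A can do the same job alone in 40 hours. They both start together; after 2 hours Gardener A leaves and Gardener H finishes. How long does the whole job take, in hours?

38/5 hours

In the first 2 hours the combined rate is 3/20, so 3/10 of the job is done, leaving 7/10.
After Gardener A leaves the rate is 1/8 per hour; the remaining 7/10 takes 28/5 hours.
Total = 2 + 28/5 = 38/5 hours.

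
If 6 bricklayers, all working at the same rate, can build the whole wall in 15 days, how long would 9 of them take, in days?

10 days

Total work is 6·15 = 90 bricklayer-days.
With 9 bricklayers: 90/9 = 10 days.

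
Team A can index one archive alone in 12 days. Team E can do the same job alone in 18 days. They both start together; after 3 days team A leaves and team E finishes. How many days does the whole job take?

27/2 days

In the first 3 days the combined rate is 5/36, so 5/12 of the job is done, leaving 7/12.
After team A leaves the rate is 1/18 per day; the remaining 7/12 takes 21/2 days.
Total = 3 + 21/2 = 27/2 days.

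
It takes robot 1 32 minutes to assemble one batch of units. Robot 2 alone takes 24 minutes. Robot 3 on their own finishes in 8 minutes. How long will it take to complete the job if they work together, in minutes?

Combined rate: 1/32 + 1/24 + 1/8 = (3 + 4 + 12)/96 = 19/96 per minute.
Time = 1 ÷ (19/96) = 96/19 minutes.

96/19 minutes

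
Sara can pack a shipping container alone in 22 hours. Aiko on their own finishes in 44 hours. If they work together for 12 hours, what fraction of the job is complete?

9/11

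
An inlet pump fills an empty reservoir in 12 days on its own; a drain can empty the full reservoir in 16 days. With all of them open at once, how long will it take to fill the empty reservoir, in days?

48 days

Net rate = 1/12 − 1/16 = (4 − 3)/48 = 1/48 per day.
Filling time = 1 ÷ (1/48) = 48 days.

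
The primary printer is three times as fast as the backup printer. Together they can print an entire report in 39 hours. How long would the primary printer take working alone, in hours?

Let the backup printer's rate be r; then the primary printer's rate is 3r, so together (3 + 1)r = 4r = 1/39.
Thus r = 1/156 per hour.
The backup printer alone: 156 hours; the primary printer alone: 52 hours.

52 hours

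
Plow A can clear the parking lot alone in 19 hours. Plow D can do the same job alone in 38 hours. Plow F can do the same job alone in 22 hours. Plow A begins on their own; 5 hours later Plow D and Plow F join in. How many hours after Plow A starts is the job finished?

142/13 hours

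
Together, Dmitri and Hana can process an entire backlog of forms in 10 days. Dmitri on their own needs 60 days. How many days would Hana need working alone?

12 days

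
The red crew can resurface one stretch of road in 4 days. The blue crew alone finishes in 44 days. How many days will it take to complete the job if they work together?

11/3 days

Combined rate: 1/4 + 1/44 = (11 + 1)/44 = 12/44 = 3/11 per day.
Time = 1 ÷ (3/11) = 11/3 days.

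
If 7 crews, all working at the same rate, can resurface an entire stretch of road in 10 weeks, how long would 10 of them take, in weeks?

7 weeks

Total work is 7·10 = 70 crew-weeks.
With 10 crews: 70/10 = 7 weeks.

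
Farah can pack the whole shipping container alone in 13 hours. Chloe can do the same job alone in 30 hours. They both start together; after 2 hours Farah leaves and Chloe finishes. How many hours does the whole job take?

330/13 hours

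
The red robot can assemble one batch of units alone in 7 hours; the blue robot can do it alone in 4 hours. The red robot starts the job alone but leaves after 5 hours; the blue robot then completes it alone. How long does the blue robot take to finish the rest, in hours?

8/7 hours

In 5 hours the red robot does 5/7 of the job, leaving 2/7.
The blue robot works at 1/4 per hour, so finishing takes 2/7 ÷ 1/4 = 8/7 hours.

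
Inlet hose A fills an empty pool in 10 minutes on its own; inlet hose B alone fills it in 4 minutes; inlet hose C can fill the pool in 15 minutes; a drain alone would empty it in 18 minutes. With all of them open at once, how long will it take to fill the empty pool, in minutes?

Net rate = 1/10 + 1/4 + 1/15 − 1/18 = (18 + 45 + 12 − 10)/180 = 65/180 = 13/36 per minute.
Filling time = 1 ÷ (13/36) = 36/13 minutes.

36/13 minutes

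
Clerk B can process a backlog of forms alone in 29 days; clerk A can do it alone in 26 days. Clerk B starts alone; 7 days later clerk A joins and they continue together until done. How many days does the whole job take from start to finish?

In 7 days clerk B does 7/29 of the job, leaving 22/29.
Clerk B and clerk A together work at 55/754 per day, so finishing takes 22/29 ÷ 55/754 = 52/5 days.
Total time = 7 + 52/5 = 87/5 days.

87/5 days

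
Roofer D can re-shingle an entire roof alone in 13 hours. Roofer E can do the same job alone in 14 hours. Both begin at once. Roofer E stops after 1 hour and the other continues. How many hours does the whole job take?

In the first 1 hour the combined rate is 27/182, so 27/182 of the job is done, leaving 155/182.
After roofer E leaves the rate is 1/13 per hour; the remaining 155/182 takes 155/14 hours.
Total = 1 + 155/14 = 169/14 hours.

169/14 hours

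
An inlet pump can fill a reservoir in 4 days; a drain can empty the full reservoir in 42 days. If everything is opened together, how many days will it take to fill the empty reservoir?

84/19 days

Net rate = 1/4 − 1/42 = (21 − 2)/84 = 19/84 per day.
Filling time = 1 ÷ (19/84) = 84/19 days.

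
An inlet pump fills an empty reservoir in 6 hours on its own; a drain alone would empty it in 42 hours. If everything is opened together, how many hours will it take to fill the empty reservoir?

7 hours

Net rate = 1/6 − 1/42 = (7 − 1)/42 = 6/42 = 1/7 per hour.
Filling time = 1 ÷ (1/7) = 7 hours.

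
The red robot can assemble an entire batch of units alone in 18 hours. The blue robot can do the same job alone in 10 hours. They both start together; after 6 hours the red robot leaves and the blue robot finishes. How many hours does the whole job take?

In the first 6 hours the combined rate is 7/45, so 14/15 of the job is done, leaving 1/15.
After the red robot leaves the rate is 1/10 per hour; the remaining 1/15 takes 2/3 hours.
Total = 6 + 2/3 = 20/3 hours.

20/3 hours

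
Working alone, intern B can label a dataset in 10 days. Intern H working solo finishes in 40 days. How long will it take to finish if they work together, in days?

Combined rate: 1/10 + 1/40 = (4 + 1)/40 = 5/40 = 1/8 per day.
Time = 1 ÷ (1/8) = 8 days.

8 days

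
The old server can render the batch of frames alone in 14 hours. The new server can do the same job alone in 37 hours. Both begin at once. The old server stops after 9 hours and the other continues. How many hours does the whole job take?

185/14 hours

In the first 9 hours the combined rate is 51/518, so 459/518 of the job is done, leaving 59/518.
After the old server leaves the rate is 1/37 per hour; the remaining 59/518 takes 59/14 hours.
Total = 9 + 59/14 = 185/14 hours.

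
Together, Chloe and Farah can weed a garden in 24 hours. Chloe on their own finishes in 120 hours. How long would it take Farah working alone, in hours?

30 hours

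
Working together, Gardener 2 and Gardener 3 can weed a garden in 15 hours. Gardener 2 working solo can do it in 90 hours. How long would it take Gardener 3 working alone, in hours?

18 hours

Combined rate is 1/15 per hour.
Known contribution: 1/90 per hour.
So Gardener 3's rate is 1/15 − 1/90 = 1/18, meaning 18 hours alone.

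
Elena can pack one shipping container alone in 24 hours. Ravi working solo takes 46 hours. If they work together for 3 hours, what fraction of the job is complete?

Combined rate: 1/24 + 1/46 = (23 + 12)/552 = 35/552 per hour.
In 3 hours they complete 3·35/552 = 35/184 of the job.

35/184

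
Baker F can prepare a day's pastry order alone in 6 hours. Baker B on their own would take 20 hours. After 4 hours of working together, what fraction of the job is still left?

2/15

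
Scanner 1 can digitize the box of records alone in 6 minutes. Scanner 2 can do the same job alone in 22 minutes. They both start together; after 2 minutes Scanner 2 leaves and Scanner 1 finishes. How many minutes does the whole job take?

60/11 minutes

In the first 2 minutes the combined rate is 7/33, so 14/33 of the job is done, leaving 19/33.
After Scanner 2 leaves the rate is 1/6 per minute; the remaining 19/33 takes 38/11 minutes.
Total = 2 + 38/11 = 60/11 minutes.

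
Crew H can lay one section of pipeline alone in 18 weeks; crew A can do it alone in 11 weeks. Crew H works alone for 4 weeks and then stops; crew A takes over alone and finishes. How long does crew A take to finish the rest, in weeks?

In 4 weeks crew H does 4/18 = 2/9 of the job, leaving 7/9.
Crew A works at 1/11 per week, so finishing takes 7/9 ÷ 1/11 = 77/9 weeks.

77/9 weeks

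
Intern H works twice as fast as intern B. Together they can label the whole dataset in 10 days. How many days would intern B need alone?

30 days

Let intern B's rate be r; then intern H's rate is 2r, so together (2 + 1)r = 3r = 1/10.
Thus r = 1/30 per day.
Intern B alone: 30 days; intern H alone: 15 days.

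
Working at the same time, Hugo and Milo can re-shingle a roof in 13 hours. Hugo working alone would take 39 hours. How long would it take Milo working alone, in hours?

39/2 hours

Combined rate is 1/13 per hour.
Known contribution: 1/39 per hour.
So Milo's rate is 1/13 − 1/39 = 2/39, meaning 39/2 hours alone.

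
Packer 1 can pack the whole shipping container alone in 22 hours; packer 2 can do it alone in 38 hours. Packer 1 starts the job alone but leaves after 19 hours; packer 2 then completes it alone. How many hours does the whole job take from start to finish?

In 19 hours packer 1 does 19/22 of the job, leaving 3/22.
Packer 2 works at 1/38 per hour, so finishing takes 3/22 ÷ 1/38 = 57/11 hours.
Total time = 19 + 57/11 = 266/11 hours.

266/11 hours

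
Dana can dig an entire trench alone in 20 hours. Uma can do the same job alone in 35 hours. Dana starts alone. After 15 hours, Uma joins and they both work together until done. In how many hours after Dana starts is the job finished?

In the first 15 hours Dana alone does 15/20 = 3/4 of the job, leaving 1/4.
Once everyone is working, combined rate: 1/20 + 1/35 = (7 + 4)/140 = 11/140 per hour.
Remaining 1/4 at 11/140 per hour takes 35/11 hours.
Total from the start = 15 + 35/11 = 200/11 hours.

200/11 hours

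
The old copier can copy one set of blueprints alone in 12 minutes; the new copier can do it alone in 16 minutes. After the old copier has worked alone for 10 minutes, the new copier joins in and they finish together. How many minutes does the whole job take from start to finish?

78/7 minutes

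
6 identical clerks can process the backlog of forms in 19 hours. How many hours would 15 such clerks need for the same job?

38/5 hours

Total work is 6·19 = 114 clerk-hours.
With 15 clerks: 114/15 = 38/5 hours.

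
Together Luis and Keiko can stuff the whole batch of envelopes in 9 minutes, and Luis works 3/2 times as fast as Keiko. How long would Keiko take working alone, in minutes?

45/2 minutes

Let Keiko's rate be r; then Luis's rate is (3/2)r, so together (3/2 + 1)r = (5/2)r = 1/9.
Thus r = 2/45 per minute.
Keiko alone: 45/2 minutes; Luis alone: 15 minutes.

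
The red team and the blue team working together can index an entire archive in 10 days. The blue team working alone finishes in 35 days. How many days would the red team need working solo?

14 days

Combined rate is 1/10 per day.
Known contribution: 1/35 per day.
So the red team's rate is 1/10 − 1/35 = 1/14, meaning 14 days alone.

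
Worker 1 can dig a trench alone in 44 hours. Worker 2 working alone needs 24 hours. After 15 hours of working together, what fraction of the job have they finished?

Combined rate: 1/44 + 1/24 = (6 + 11)/264 = 17/264 per hour.
In 15 hours they complete 15·17/264 = 85/88 of the job.

85/88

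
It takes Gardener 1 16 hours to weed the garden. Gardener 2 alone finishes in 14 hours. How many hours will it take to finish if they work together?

Combined rate: 1/16 + 1/14 = (7 + 8)/112 = 15/112 per hour.
Time = 1 ÷ (15/112) = 112/15 hours.

112/15 hours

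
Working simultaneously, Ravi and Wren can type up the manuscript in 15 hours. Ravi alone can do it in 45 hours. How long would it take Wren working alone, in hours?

Combined rate is 1/15 per hour.
Known contribution: 1/45 per hour.
So Wren's rate is 1/15 − 1/45 = 2/45, meaning 45/2 hours alone.

45/2 hours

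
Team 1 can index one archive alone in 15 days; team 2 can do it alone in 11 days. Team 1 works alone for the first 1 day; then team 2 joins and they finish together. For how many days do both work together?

77/13 days

In 1 day team 1 does 1/15 of the job, leaving 14/15.
Team 1 and team 2 together work at 26/165 per day, so finishing takes 14/15 ÷ 26/165 = 77/13 days.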